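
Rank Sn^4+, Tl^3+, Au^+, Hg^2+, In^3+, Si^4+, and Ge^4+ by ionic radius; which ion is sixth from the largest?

First list Z and electron count for each: Si^4+ has 10 e⁻ (Z=14), Ge^4+ has 28 e⁻ (Z=32), Sn^4+ has 46 e⁻ (Z=50), In^3+ has 46 e⁻ (Z=49), Tl^3+ has 78 e⁻ (Z=81), Hg^2+ has 78 e⁻ (Z=80), Au^+ has 78 e⁻ (Z=79). Si^4+ < Ge^4+ (same group, 1 shell fewer); Ge^4+ < Sn^4+ (same group, period 4 vs 5); Sn^4+ < In^3+ (both 46 e⁻, Z=50>49); In^3+ < Tl^3+ (same group, 1 shell fewer); Tl^3+ < Hg^2+ (isoelectronic, higher Z=81 is smaller); Hg^2+ < Au^+ (isoelectronic, higher Z=80 is smaller).
Ordering: Si^4+ < Ge^4+ < Sn^4+ < In^3+ < Tl^3+ < Hg^2+ < Au^+. The sixth largest is Ge^4+.

Ge^4+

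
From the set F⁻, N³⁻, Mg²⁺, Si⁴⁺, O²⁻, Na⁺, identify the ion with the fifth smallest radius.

O²⁻

Isoelectronic series (10 e⁻ each). Size is set by nuclear charge: more protons means a smaller ion. Si⁴⁺ (Z=14), Mg²⁺ (Z=12), Na⁺ (Z=11), F⁻ (Z=9), O²⁻ (Z=8), N³⁻ (Z=7).
So the order is Si⁴⁺ < Mg²⁺ < Na⁺ < F⁻ < O²⁻ < N³⁻; the 5th-smallest ion is O²⁻.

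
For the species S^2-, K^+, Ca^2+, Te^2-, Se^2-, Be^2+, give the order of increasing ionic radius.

Tabulating Z and e⁻: Be^2+: 2 e⁻, Z=4, Ca^2+: 18 e⁻, Z=20, K^+: 18 e⁻, Z=19, S^2-: 18 e⁻, Z=16, Se^2-: 36 e⁻, Z=34, Te^2-: 54 e⁻, Z=52. Be^2+ < Ca^2+ (same group, period 2 vs 4); Ca^2+ < K^+ (isoelectronic, higher Z=20 is smaller); K^+ < S^2- (both 18 e⁻, Z=19>16); S^2- < Se^2- (same group, period 3 vs 4); Se^2- < Te^2- (same group, 1 shell fewer).

Be^2+ < Ca^2+ < K^+ < S^2- < Se^2- < Te^2-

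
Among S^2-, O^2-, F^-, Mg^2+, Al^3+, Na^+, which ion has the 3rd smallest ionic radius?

Na^+

Tabulating Z and e⁻: Al^3+: 10 e⁻, Z=13, Mg^2+: 10 e⁻, Z=12, Na^+: 10 e⁻, Z=11, F^-: 10 e⁻, Z=9, O^2-: 10 e⁻, Z=8, S^2-: 18 e⁻, Z=16. Al^3+ < Mg^2+ (isoelectronic, higher Z=13 is smaller); Mg^2+ < Na^+ (isoelectronic, higher Z=12 is smaller); Na^+ < F^- (isoelectronic, higher Z=11 is smaller); F^- < O^2- (both 10 e⁻, Z=9>8); O^2- < S^2- (same group, period 2 vs 3).
So the order is Al^3+ < Mg^2+ < Na^+ < F^- < O^2- < S^2-; the 3rd-smallest ion is Na^+.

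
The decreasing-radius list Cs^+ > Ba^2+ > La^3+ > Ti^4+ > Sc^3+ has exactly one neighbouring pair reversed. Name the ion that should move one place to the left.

Sc^3+

Compare adjacent ions: both have 18 electrons but Z(Ti)=22 > Z(Sc)=21, so Ti^4+ should be the smaller of the two — yet in this decreasing list Ti^4+ sits before Sc^3+. Nothing else is reversed, so Sc^3+ should move one place to the left.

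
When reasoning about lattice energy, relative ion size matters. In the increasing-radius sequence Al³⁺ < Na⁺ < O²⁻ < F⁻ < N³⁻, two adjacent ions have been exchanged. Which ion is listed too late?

F⁻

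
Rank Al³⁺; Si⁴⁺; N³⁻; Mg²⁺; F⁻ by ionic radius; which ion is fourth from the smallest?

F⁻

Isoelectronic series (10 e⁻ each). Size is set by nuclear charge: more protons means a smaller ion. Si⁴⁺ (Z=14), Al³⁺ (Z=13), Mg²⁺ (Z=12), F⁻ (Z=9), N³⁻ (Z=7).
So the order is Si⁴⁺ < Al³⁺ < Mg²⁺ < F⁻ < N³⁻; the 4th-smallest ion is F⁻.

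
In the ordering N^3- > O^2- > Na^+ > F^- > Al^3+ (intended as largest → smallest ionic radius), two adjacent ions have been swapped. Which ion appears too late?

Check each adjacent pair. Na^+ and F^- are reversed: they are isoelectronic (10 e⁻) and Na has more protons than F (11 vs 9), making Na^+ smaller. No other neighbouring pair contradicts the periodic trends, so F^- is the ion listed too late.

F^-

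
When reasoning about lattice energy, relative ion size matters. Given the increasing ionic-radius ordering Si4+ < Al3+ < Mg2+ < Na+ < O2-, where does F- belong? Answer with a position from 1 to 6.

All of these have 10 electrons (isoelectronic). With the same electron cloud, the ion with the most protons pulls it in tightest. Nuclear charges: Si4+ (Z=14), Al3+ (Z=13), Mg2+ (Z=12), Na+ (Z=11), F- (Z=9), O2- (Z=8). Highest Z is smallest.
The complete sequence is Si4+ < Al3+ < Mg2+ < Na+ < F- < O2-. F- sits at position 5.

5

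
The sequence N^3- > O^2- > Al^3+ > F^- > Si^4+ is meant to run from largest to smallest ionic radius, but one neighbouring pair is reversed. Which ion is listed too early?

Compare adjacent ions: both have 10 electrons but Z(Al)=13 > Z(F)=9, so Al^3+ should be the smaller of the two — yet in this decreasing list Al^3+ sits before F^-. Nothing else is reversed, so Al^3+ should move one place to the right.

Al^3+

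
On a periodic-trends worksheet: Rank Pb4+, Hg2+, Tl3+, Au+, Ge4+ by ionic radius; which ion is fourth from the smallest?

Electron counts and nuclear charges: Ge4+: 28 e⁻, Z=32, Pb4+: 78 e⁻, Z=82, Tl3+: 78 e⁻, Z=81, Hg2+: 78 e⁻, Z=80, Au+: 78 e⁻, Z=79. Ge4+ < Pb4+ (same group, period 4 vs 6); Pb4+ < Tl3+ (isoelectronic, higher Z=82 is smaller); Tl3+ < Hg2+ (isoelectronic, higher Z=81 is smaller); Hg2+ < Au+ (isoelectronic, higher Z=80 is smaller).
Full ascending order: Ge4+ < Pb4+ < Tl3+ < Hg2+ < Au+. Counting from the smallest, position 4 is Hg2+.

Hg2+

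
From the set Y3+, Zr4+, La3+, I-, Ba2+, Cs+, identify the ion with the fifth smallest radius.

Electron counts and nuclear charges: Zr4+ has 36 e⁻ (Z=40), Y3+ has 36 e⁻ (Z=39), La3+ has 54 e⁻ (Z=57), Ba2+ has 54 e⁻ (Z=56), Cs+ has 54 e⁻ (Z=55), I- has 54 e⁻ (Z=53). Zr4+ < Y3+ (both 36 e⁻, Z=40>39); Y3+ < La3+ (same group, period 5 vs 6); La3+ < Ba2+ (both 54 e⁻, Z=57>56); Ba2+ < Cs+ (both 54 e⁻, Z=56>55); Cs+ < I- (isoelectronic, higher Z=55 is smaller).
That gives Zr4+ < Y3+ < La3+ < Ba2+ < Cs+ < I-. From the smallest end, number 5 is Cs+.

Cs+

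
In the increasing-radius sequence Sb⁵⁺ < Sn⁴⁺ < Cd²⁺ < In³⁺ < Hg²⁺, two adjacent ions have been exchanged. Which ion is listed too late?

In³⁺

The pair Cd²⁺, In³⁺ is the wrong way round — both have 46 electrons but Z(In)=49 > Z(Cd)=48, so In³⁺ should be the smaller of the two. All other adjacent pairs agree with periodic trends, so In³⁺ is the misplaced ion.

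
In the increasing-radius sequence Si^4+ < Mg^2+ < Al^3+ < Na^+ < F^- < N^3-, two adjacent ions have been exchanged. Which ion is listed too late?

Al^3+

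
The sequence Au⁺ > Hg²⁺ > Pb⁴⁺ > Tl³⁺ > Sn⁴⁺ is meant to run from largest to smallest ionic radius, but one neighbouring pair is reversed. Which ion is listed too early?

Pb⁴⁺

Scanning neighbour by neighbour, only Pb⁴⁺/Tl³⁺ violates a trend: Pb⁴⁺ and Tl³⁺ share 78 electrons; the higher nuclear charge on Pb (Z=82) contracts it more, so Pb⁴⁺ < Tl³⁺. That makes Pb⁴⁺ the one sitting a position early relative to where it belongs.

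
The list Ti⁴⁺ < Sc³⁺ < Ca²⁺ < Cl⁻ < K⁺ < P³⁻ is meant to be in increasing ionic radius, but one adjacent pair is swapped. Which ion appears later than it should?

K⁺

Scanning neighbour by neighbour, only Cl⁻/K⁺ violates a trend: they are isoelectronic (18 e⁻) and K has more protons than Cl (19 vs 17), making K⁺ smaller. That makes K⁺ the one sitting a position late relative to where it belongs.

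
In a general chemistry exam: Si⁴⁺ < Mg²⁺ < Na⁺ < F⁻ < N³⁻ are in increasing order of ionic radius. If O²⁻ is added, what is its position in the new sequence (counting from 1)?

5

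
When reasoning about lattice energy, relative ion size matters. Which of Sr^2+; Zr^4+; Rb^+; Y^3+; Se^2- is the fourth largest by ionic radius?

These species are isoelectronic with 36 electrons. The only difference is the number of protons: Zr^4+ (Z=40), Y^3+ (Z=39), Sr^2+ (Z=38), Rb^+ (Z=37), Se^2- (Z=34). The strongest nuclear pull (Zr^4+) gives the smallest ion.
So the order is Zr^4+ < Y^3+ < Sr^2+ < Rb^+ < Se^2-; the 4th-largest ion is Y^3+.

Y^3+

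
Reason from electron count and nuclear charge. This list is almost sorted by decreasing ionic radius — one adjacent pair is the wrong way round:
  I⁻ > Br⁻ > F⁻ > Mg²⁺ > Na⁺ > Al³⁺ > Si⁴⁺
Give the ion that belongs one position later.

Mg²⁺

The pair Mg²⁺, Na⁺ is the wrong way round — both have 10 electrons but Z(Mg)=12 > Z(Na)=11, so Mg²⁺ should be the smaller of the two. All other adjacent pairs agree with periodic trends, so Mg²⁺ is the misplaced ion.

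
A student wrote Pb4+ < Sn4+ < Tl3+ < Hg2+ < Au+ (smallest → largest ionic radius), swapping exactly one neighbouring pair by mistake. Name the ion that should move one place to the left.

Compare adjacent ions: Sn4+ and Pb4+ are in one column with the same charge; the lighter period-5 ion has one fewer shell and is smaller — yet in this increasing list Pb4+ sits before Sn4+. Nothing else is reversed, so Sn4+ should move one place to the left.

Sn4+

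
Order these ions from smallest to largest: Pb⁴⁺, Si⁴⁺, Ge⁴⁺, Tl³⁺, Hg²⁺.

Si⁴⁺ < Ge⁴⁺ < Pb⁴⁺ < Tl³⁺ < Hg²⁺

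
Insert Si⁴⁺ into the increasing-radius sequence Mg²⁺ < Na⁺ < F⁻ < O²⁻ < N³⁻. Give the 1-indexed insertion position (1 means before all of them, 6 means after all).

Each ion has 10 electrons. The ranking follows nuclear charge in reverse — greater Z gives a smaller radius. Si⁴⁺ (Z=14), Mg²⁺ (Z=12), Na⁺ (Z=11), F⁻ (Z=9), O²⁻ (Z=8), N³⁻ (Z=7).
Merged order: Si⁴⁺ < Mg²⁺ < Na⁺ < F⁻ < O²⁻ < N³⁻ — Si⁴⁺ is number 1.

1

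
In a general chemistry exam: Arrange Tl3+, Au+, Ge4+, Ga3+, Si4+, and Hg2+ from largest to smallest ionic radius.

Au+ > Hg2+ > Tl3+ > Ga3+ > Ge4+ > Si4+

Work out protons and electrons: Si4+ (Z=14, 10 e⁻), Ge4+ (Z=32, 28 e⁻), Ga3+ (Z=31, 28 e⁻), Tl3+ (Z=81, 78 e⁻), Hg2+ (Z=80, 78 e⁻), Au+ (Z=79, 78 e⁻). Si4+ < Ge4+ (same group, period 3 vs 4); Ge4+ < Ga3+ (both 28 e⁻, Z=32>31); Ga3+ < Tl3+ (same group, 2 shells fewer); Tl3+ < Hg2+ (both 78 e⁻, Z=81>80); Hg2+ < Au+ (isoelectronic, higher Z=80 is smaller).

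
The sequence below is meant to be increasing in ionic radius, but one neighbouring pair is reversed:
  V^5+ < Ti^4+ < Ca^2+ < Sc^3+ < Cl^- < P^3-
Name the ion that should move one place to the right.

Ca^2+

Compare adjacent ions: both have 18 electrons but Z(Sc)=21 > Z(Ca)=20, so Sc^3+ should be the smaller of the two — yet in this increasing list Ca^2+ sits before Sc^3+. Nothing else is reversed, so Ca^2+ should move one place to the right.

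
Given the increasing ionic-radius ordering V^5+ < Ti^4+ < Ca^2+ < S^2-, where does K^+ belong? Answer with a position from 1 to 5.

Isoelectronic series (18 e⁻ each). Size is set by nuclear charge: more protons means a smaller ion. V^5+ (Z=23), Ti^4+ (Z=22), Ca^2+ (Z=20), K^+ (Z=19), S^2- (Z=16).
With K^+ included the full order is V^5+ < Ti^4+ < Ca^2+ < K^+ < S^2-, so it takes position 4.

4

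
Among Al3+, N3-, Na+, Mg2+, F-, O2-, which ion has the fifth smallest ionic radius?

O2-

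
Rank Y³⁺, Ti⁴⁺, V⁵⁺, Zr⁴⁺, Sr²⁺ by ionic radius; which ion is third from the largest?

Tabulating Z and e⁻: V⁵⁺ has 18 e⁻ (Z=23), Ti⁴⁺ has 18 e⁻ (Z=22), Zr⁴⁺ has 36 e⁻ (Z=40), Y³⁺ has 36 e⁻ (Z=39), Sr²⁺ has 36 e⁻ (Z=38). V⁵⁺ < Ti⁴⁺ (both 18 e⁻, Z=23>22); Ti⁴⁺ < Zr⁴⁺ (same group, 1 shell fewer); Zr⁴⁺ < Y³⁺ (both 36 e⁻, Z=40>39); Y³⁺ < Sr²⁺ (both 36 e⁻, Z=39>38).
That gives V⁵⁺ < Ti⁴⁺ < Zr⁴⁺ < Y³⁺ < Sr²⁺. From the largest end, number 3 is Zr⁴⁺.

Zr⁴⁺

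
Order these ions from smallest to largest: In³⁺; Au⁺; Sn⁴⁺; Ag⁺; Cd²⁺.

Sn⁴⁺ < In³⁺ < Cd²⁺ < Ag⁺ < Au⁺

Tabulating Z and e⁻: Sn⁴⁺ (Z=50, 46 e⁻), In³⁺ (Z=49, 46 e⁻), Cd²⁺ (Z=48, 46 e⁻), Ag⁺ (Z=47, 46 e⁻), Au⁺ (Z=79, 78 e⁻). Sn⁴⁺ < In³⁺ (both 46 e⁻, Z=50>49); In³⁺ < Cd²⁺ (both 46 e⁻, Z=49>48); Cd²⁺ < Ag⁺ (both 46 e⁻, Z=48>47); Ag⁺ < Au⁺ (same group, period 5 vs 6).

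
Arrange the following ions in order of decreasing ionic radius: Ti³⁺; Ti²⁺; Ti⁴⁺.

Ti²⁺ > Ti³⁺ > Ti⁴⁺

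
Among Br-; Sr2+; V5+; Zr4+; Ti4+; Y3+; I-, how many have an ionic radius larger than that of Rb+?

2

Electron counts and nuclear charges: V5+: 18 e⁻, Z=23, Ti4+: 18 e⁻, Z=22, Zr4+: 36 e⁻, Z=40, Y3+: 36 e⁻, Z=39, Sr2+: 36 e⁻, Z=38, Rb+: 36 e⁻, Z=37, Br-: 36 e⁻, Z=35, I-: 54 e⁻, Z=53. V5+ < Ti4+ (both 18 e⁻, Z=23>22); Ti4+ < Zr4+ (same group, 1 shell fewer); Zr4+ < Y3+ (isoelectronic, higher Z=40 is smaller); Y3+ < Sr2+ (isoelectronic, higher Z=39 is smaller); Sr2+ < Rb+ (both 36 e⁻, Z=38>37); Rb+ < Br- (isoelectronic, higher Z=37 is smaller); Br- < I- (same group, period 4 vs 5).
Placing each against Rb+: smaller — V5+, Ti4+, Zr4+, Y3+, Sr2+; larger — Br-, I-. Count: 2.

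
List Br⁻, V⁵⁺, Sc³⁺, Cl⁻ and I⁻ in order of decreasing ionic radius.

I⁻ > Br⁻ > Cl⁻ > Sc³⁺ > V⁵⁺

V⁵⁺ has 18 e⁻ (Z=23), Sc³⁺ has 18 e⁻ (Z=21), Cl⁻ has 18 e⁻ (Z=17), Br⁻ has 36 e⁻ (Z=35), I⁻ has 54 e⁻ (Z=53). V⁵⁺ < Sc³⁺ (isoelectronic, higher Z=23 is smaller); Sc³⁺ < Cl⁻ (both 18 e⁻, Z=21>17); Cl⁻ < Br⁻ (same group, period 3 vs 4); Br⁻ < I⁻ (same group, period 4 vs 5).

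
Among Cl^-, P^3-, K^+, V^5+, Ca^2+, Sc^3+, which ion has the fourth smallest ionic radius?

K^+

Isoelectronic series (18 e⁻ each). Size is set by nuclear charge: more protons means a smaller ion. V^5+ (Z=23), Sc^3+ (Z=21), Ca^2+ (Z=20), K^+ (Z=19), Cl^- (Z=17), P^3- (Z=15).
So the order is V^5+ < Sc^3+ < Ca^2+ < K^+ < Cl^- < P^3-; the 4th-smallest ion is K^+.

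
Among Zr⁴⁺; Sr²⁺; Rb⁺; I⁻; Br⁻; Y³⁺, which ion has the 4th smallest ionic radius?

Rb⁺

Zr⁴⁺ (Z=40, 36 e⁻), Y³⁺ (Z=39, 36 e⁻), Sr²⁺ (Z=38, 36 e⁻), Rb⁺ (Z=37, 36 e⁻), Br⁻ (Z=35, 36 e⁻), I⁻ (Z=53, 54 e⁻). Zr⁴⁺ < Y³⁺ (isoelectronic, higher Z=40 is smaller); Y³⁺ < Sr²⁺ (isoelectronic, higher Z=39 is smaller); Sr²⁺ < Rb⁺ (both 36 e⁻, Z=38>37); Rb⁺ < Br⁻ (isoelectronic, higher Z=37 is smaller); Br⁻ < I⁻ (same group, 1 shell fewer).
That gives Zr⁴⁺ < Y³⁺ < Sr²⁺ < Rb⁺ < Br⁻ < I⁻. From the smallest end, number 4 is Rb⁺.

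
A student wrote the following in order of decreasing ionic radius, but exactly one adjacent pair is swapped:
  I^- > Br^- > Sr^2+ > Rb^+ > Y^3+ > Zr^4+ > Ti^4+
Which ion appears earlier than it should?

The pair Sr^2+, Rb^+ is the wrong way round — both have 36 electrons but Z(Sr)=38 > Z(Rb)=37, so Sr^2+ should be the smaller of the two. All other adjacent pairs agree with periodic trends, so Sr^2+ is the misplaced ion.

Sr^2+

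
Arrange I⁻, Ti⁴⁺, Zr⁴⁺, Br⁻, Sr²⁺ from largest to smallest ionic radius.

I⁻ > Br⁻ > Sr²⁺ > Zr⁴⁺ > Ti⁴⁺

Work out protons and electrons: Ti⁴⁺: 18 e⁻, Z=22, Zr⁴⁺: 36 e⁻, Z=40, Sr²⁺: 36 e⁻, Z=38, Br⁻: 36 e⁻, Z=35, I⁻: 54 e⁻, Z=53. Ti⁴⁺ < Zr⁴⁺ (same group, period 4 vs 5); Zr⁴⁺ < Sr²⁺ (both 36 e⁻, Z=40>38); Sr²⁺ < Br⁻ (both 36 e⁻, Z=38>35); Br⁻ < I⁻ (same group, period 4 vs 5).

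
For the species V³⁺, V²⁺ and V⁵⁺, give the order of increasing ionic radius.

These are all V ions. Removing more electrons (higher positive charge) pulls the remaining electrons in closer, so V⁵⁺ is smallest and V²⁺ is largest.

V⁵⁺ < V³⁺ < V²⁺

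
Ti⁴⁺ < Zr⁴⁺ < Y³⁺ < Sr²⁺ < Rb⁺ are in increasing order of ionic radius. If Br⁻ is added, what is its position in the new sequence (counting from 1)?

6

Tabulating Z and e⁻: Ti⁴⁺ (Z=22, 18 e⁻), Zr⁴⁺ (Z=40, 36 e⁻), Y³⁺ (Z=39, 36 e⁻), Sr²⁺ (Z=38, 36 e⁻), Rb⁺ (Z=37, 36 e⁻), Br⁻ (Z=35, 36 e⁻). Ti⁴⁺ < Zr⁴⁺ (same group, 1 shell fewer); Zr⁴⁺ < Y³⁺ (both 36 e⁻, Z=40>39); Y³⁺ < Sr²⁺ (both 36 e⁻, Z=39>38); Sr²⁺ < Rb⁺ (both 36 e⁻, Z=38>37); Rb⁺ < Br⁻ (isoelectronic, higher Z=37 is smaller).
With Br⁻ included the full order is Ti⁴⁺ < Zr⁴⁺ < Y³⁺ < Sr²⁺ < Rb⁺ < Br⁻, so it takes position 6.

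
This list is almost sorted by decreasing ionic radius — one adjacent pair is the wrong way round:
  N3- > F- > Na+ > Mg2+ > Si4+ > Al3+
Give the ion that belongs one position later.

Check each adjacent pair. Si4+ and Al3+ are reversed: they are isoelectronic (10 e⁻) and Si has more protons than Al (14 vs 13), making Si4+ smaller. No other neighbouring pair contradicts the periodic trends, so Si4+ is the ion listed too early.

Si4+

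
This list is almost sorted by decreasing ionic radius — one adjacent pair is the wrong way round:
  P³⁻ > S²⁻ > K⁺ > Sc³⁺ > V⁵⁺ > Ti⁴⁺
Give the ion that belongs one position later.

Check each adjacent pair. V⁵⁺ and Ti⁴⁺ are reversed: V⁵⁺ and Ti⁴⁺ share 18 electrons; the higher nuclear charge on V (Z=23) contracts it more, so V⁵⁺ < Ti⁴⁺. No other neighbouring pair contradicts the periodic trends, so V⁵⁺ is the ion listed too early.

V⁵⁺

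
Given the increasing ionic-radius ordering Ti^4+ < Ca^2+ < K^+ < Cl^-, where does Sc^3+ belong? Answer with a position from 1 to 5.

2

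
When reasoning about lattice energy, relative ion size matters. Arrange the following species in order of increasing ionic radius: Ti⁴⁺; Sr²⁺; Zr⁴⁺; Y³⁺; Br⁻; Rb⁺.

Ti⁴⁺ < Zr⁴⁺ < Y³⁺ < Sr²⁺ < Rb⁺ < Br⁻

Tabulating Z and e⁻: Ti⁴⁺ has 18 e⁻ (Z=22), Zr⁴⁺ has 36 e⁻ (Z=40), Y³⁺ has 36 e⁻ (Z=39), Sr²⁺ has 36 e⁻ (Z=38), Rb⁺ has 36 e⁻ (Z=37), Br⁻ has 36 e⁻ (Z=35). Ti⁴⁺ < Zr⁴⁺ (same group, period 4 vs 5); Zr⁴⁺ < Y³⁺ (isoelectronic, higher Z=40 is smaller); Y³⁺ < Sr²⁺ (isoelectronic, higher Z=39 is smaller); Sr²⁺ < Rb⁺ (both 36 e⁻, Z=38>37); Rb⁺ < Br⁻ (both 36 e⁻, Z=37>35).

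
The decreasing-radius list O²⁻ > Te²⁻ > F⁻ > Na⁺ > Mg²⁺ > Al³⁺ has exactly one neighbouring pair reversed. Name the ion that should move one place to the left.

Te²⁻

Compare adjacent ions: O²⁻ and Te²⁻ are in one column with the same charge; the lighter period-2 ion has 3 fewer shells and is smaller — yet in this decreasing list O²⁻ sits before Te²⁻. Nothing else is reversed, so Te²⁻ should move one place to the left.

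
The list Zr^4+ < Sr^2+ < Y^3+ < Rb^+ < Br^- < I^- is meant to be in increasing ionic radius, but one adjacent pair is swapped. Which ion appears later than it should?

Check each adjacent pair. Sr^2+ and Y^3+ are reversed: they are isoelectronic (36 e⁻) and Y has more protons than Sr (39 vs 38), making Y^3+ smaller. No other neighbouring pair contradicts the periodic trends, so Y^3+ is the ion listed too late.

Y^3+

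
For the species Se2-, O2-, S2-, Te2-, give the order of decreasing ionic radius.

Te2- > Se2- > S2- > O2-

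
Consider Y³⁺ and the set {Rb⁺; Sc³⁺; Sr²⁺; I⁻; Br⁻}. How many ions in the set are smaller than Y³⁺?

1

Work out protons and electrons: Sc³⁺: 18 e⁻, Z=21, Y³⁺: 36 e⁻, Z=39, Sr²⁺: 36 e⁻, Z=38, Rb⁺: 36 e⁻, Z=37, Br⁻: 36 e⁻, Z=35, I⁻: 54 e⁻, Z=53. Sc³⁺ < Y³⁺ (same group, 1 shell fewer); Y³⁺ < Sr²⁺ (isoelectronic, higher Z=39 is smaller); Sr²⁺ < Rb⁺ (isoelectronic, higher Z=38 is smaller); Rb⁺ < Br⁻ (isoelectronic, higher Z=37 is smaller); Br⁻ < I⁻ (same group, 1 shell fewer).
Ordering all of them (including Y³⁺) by radius gives Sc³⁺ < Y³⁺ < Sr²⁺ < Rb⁺ < Br⁻ < I⁻. So 1 is smaller.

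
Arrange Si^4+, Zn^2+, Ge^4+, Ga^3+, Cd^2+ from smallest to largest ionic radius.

Work out protons and electrons: Si^4+ (Z=14, 10 e⁻), Ge^4+ (Z=32, 28 e⁻), Ga^3+ (Z=31, 28 e⁻), Zn^2+ (Z=30, 28 e⁻), Cd^2+ (Z=48, 46 e⁻). Si^4+ < Ge^4+ (same group, 1 shell fewer); Ge^4+ < Ga^3+ (isoelectronic, higher Z=32 is smaller); Ga^3+ < Zn^2+ (isoelectronic, higher Z=31 is smaller); Zn^2+ < Cd^2+ (same group, 1 shell fewer).

Si^4+ < Ge^4+ < Ga^3+ < Zn^2+ < Cd^2+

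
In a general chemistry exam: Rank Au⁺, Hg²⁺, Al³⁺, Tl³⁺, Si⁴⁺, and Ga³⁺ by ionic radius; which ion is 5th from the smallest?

Tabulating Z and e⁻: Si⁴⁺ has 10 e⁻ (Z=14), Al³⁺ has 10 e⁻ (Z=13), Ga³⁺ has 28 e⁻ (Z=31), Tl³⁺ has 78 e⁻ (Z=81), Hg²⁺ has 78 e⁻ (Z=80), Au⁺ has 78 e⁻ (Z=79). Si⁴⁺ < Al³⁺ (isoelectronic, higher Z=14 is smaller); Al³⁺ < Ga³⁺ (same group, period 3 vs 4); Ga³⁺ < Tl³⁺ (same group, 2 shells fewer); Tl³⁺ < Hg²⁺ (isoelectronic, higher Z=81 is smaller); Hg²⁺ < Au⁺ (isoelectronic, higher Z=80 is smaller).
So the order is Si⁴⁺ < Al³⁺ < Ga³⁺ < Tl³⁺ < Hg²⁺ < Au⁺; the 5th-smallest ion is Hg²⁺.

Hg²⁺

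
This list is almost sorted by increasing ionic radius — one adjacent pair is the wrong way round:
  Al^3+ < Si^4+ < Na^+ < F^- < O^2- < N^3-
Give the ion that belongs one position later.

Al^3+

Check each adjacent pair. Al^3+ and Si^4+ are reversed: they are isoelectronic (10 e⁻) and Si has more protons than Al (14 vs 13), making Si^4+ smaller. No other neighbouring pair contradicts the periodic trends, so Al^3+ is the ion listed too early.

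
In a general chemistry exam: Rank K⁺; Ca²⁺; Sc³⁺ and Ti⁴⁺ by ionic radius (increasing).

These species are isoelectronic with 18 electrons. The only difference is the number of protons: Ti⁴⁺ (Z=22), Sc³⁺ (Z=21), Ca²⁺ (Z=20), K⁺ (Z=19). The strongest nuclear pull (Ti⁴⁺) gives the smallest ion.

Ti⁴⁺ < Sc³⁺ < Ca²⁺ < K⁺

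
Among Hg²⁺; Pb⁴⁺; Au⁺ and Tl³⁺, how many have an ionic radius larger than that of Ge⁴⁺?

Tabulating Z and e⁻: Ge⁴⁺ has 28 e⁻ (Z=32), Pb⁴⁺ has 78 e⁻ (Z=82), Tl³⁺ has 78 e⁻ (Z=81), Hg²⁺ has 78 e⁻ (Z=80), Au⁺ has 78 e⁻ (Z=79). Ge⁴⁺ < Pb⁴⁺ (same group, period 4 vs 6); Pb⁴⁺ < Tl³⁺ (isoelectronic, higher Z=82 is smaller); Tl³⁺ < Hg²⁺ (both 78 e⁻, Z=81>80); Hg²⁺ < Au⁺ (isoelectronic, higher Z=80 is smaller).
Placing each against Ge⁴⁺: smaller — none; larger — Pb⁴⁺, Tl³⁺, Hg²⁺, Au⁺. That's 4.

4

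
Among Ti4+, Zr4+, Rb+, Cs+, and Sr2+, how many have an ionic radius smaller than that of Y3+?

2

Ti4+ has 18 e⁻ (Z=22), Zr4+ has 36 e⁻ (Z=40), Y3+ has 36 e⁻ (Z=39), Sr2+ has 36 e⁻ (Z=38), Rb+ has 36 e⁻ (Z=37), Cs+ has 54 e⁻ (Z=55). Ti4+ < Zr4+ (same group, 1 shell fewer); Zr4+ < Y3+ (both 36 e⁻, Z=40>39); Y3+ < Sr2+ (isoelectronic, higher Z=39 is smaller); Sr2+ < Rb+ (isoelectronic, higher Z=38 is smaller); Rb+ < Cs+ (same group, 1 shell fewer).
Relative to Y3+, the ions that are smaller are Ti4+, Zr4+. So 2 are smaller.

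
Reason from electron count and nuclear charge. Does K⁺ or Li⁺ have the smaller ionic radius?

Same group, same charge. Going down the group adds an extra shell of electrons, so the ion gets larger: Li⁺ is highest in the group and smallest.

Li⁺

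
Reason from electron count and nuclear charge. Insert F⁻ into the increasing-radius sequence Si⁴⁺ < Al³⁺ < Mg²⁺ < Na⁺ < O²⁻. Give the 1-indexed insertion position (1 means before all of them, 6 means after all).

All of these have 10 electrons (isoelectronic). With the same electron cloud, the ion with the most protons pulls it in tightest. Nuclear charges: Si⁴⁺ (Z=14), Al³⁺ (Z=13), Mg²⁺ (Z=12), Na⁺ (Z=11), F⁻ (Z=9), O²⁻ (Z=8). Highest Z is smallest.
Merged order: Si⁴⁺ < Al³⁺ < Mg²⁺ < Na⁺ < F⁻ < O²⁻ — F⁻ is number 5.

5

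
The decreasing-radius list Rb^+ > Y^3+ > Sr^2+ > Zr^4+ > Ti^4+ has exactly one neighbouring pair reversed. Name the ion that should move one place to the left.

Sr^2+

Check each adjacent pair. Y^3+ and Sr^2+ are reversed: they are isoelectronic (36 e⁻) and Y has more protons than Sr (39 vs 38), making Y^3+ smaller. No other neighbouring pair contradicts the periodic trends, so Sr^2+ is the ion listed too late.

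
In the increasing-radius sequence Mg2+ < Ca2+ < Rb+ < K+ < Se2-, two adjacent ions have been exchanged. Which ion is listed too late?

Scanning neighbour by neighbour, only Rb+/K+ violates a trend: K+ and Rb+ are in one column with the same charge; the lighter period-4 ion has one fewer shell and is smaller. That makes K+ the one sitting a position late relative to where it belongs.

K+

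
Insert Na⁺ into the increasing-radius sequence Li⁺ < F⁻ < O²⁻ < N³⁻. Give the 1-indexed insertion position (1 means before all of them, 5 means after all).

First list Z and electron count for each: Li⁺ has 2 e⁻ (Z=3), Na⁺ has 10 e⁻ (Z=11), F⁻ has 10 e⁻ (Z=9), O²⁻ has 10 e⁻ (Z=8), N³⁻ has 10 e⁻ (Z=7). Li⁺ < Na⁺ (same group, period 2 vs 3); Na⁺ < F⁻ (both 10 e⁻, Z=11>9); F⁻ < O²⁻ (both 10 e⁻, Z=9>8); O²⁻ < N³⁻ (both 10 e⁻, Z=8>7).
The complete sequence is Li⁺ < Na⁺ < F⁻ < O²⁻ < N³⁻. Na⁺ sits at position 2.

2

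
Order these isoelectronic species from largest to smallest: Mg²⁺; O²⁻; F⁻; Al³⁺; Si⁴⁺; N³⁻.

All of these have 10 electrons (isoelectronic). With the same electron cloud, the ion with the most protons pulls it in tightest. Nuclear charges: Si⁴⁺ (Z=14), Al³⁺ (Z=13), Mg²⁺ (Z=12), F⁻ (Z=9), O²⁻ (Z=8), N³⁻ (Z=7). Highest Z is smallest.

N³⁻ > O²⁻ > F⁻ > Mg²⁺ > Al³⁺ > Si⁴⁺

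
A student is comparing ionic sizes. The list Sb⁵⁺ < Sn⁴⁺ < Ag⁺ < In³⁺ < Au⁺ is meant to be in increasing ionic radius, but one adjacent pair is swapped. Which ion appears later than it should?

In³⁺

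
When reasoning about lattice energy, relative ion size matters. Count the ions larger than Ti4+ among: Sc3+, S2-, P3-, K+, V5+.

4

Each ion has 18 electrons. The ranking follows nuclear charge in reverse — greater Z gives a smaller radius. V5+ (Z=23), Ti4+ (Z=22), Sc3+ (Z=21), K+ (Z=19), S2- (Z=16), P3- (Z=15).
Overall: V5+ < Ti4+ < Sc3+ < K+ < S2- < P3-. Ti4+ has 1 below it and 4 above. Count: 4.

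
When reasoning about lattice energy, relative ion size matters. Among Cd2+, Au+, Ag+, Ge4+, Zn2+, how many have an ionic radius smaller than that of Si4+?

0

Work out protons and electrons: Si4+: 10 e⁻, Z=14, Ge4+: 28 e⁻, Z=32, Zn2+: 28 e⁻, Z=30, Cd2+: 46 e⁻, Z=48, Ag+: 46 e⁻, Z=47, Au+: 78 e⁻, Z=79. Si4+ < Ge4+ (same group, 1 shell fewer); Ge4+ < Zn2+ (isoelectronic, higher Z=32 is smaller); Zn2+ < Cd2+ (same group, 1 shell fewer); Cd2+ < Ag+ (isoelectronic, higher Z=48 is smaller); Ag+ < Au+ (same group, period 5 vs 6).
Relative to Si4+, the ions that are smaller are none. So 0 are smaller.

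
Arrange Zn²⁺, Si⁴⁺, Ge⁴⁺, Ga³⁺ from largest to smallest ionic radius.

First list Z and electron count for each: Si⁴⁺ (Z=14, 10 e⁻), Ge⁴⁺ (Z=32, 28 e⁻), Ga³⁺ (Z=31, 28 e⁻), Zn²⁺ (Z=30, 28 e⁻). Si⁴⁺ < Ge⁴⁺ (same group, period 3 vs 4); Ge⁴⁺ < Ga³⁺ (isoelectronic, higher Z=32 is smaller); Ga³⁺ < Zn²⁺ (isoelectronic, higher Z=31 is smaller).

Zn²⁺ > Ga³⁺ > Ge⁴⁺ > Si⁴⁺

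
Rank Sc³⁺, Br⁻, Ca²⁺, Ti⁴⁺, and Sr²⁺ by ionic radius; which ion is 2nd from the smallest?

Sc³⁺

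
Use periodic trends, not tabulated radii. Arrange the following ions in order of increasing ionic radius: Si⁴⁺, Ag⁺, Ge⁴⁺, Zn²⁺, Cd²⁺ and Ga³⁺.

Si⁴⁺ < Ge⁴⁺ < Ga³⁺ < Zn²⁺ < Cd²⁺ < Ag⁺

Tabulating Z and e⁻: Si⁴⁺: 10 e⁻, Z=14, Ge⁴⁺: 28 e⁻, Z=32, Ga³⁺: 28 e⁻, Z=31, Zn²⁺: 28 e⁻, Z=30, Cd²⁺: 46 e⁻, Z=48, Ag⁺: 46 e⁻, Z=47. Si⁴⁺ < Ge⁴⁺ (same group, 1 shell fewer); Ge⁴⁺ < Ga³⁺ (both 28 e⁻, Z=32>31); Ga³⁺ < Zn²⁺ (both 28 e⁻, Z=31>30); Zn²⁺ < Cd²⁺ (same group, period 4 vs 5); Cd²⁺ < Ag⁺ (isoelectronic, higher Z=48 is smaller).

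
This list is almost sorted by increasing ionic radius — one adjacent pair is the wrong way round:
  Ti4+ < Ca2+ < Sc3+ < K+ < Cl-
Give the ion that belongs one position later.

Scanning neighbour by neighbour, only Ca2+/Sc3+ violates a trend: they are isoelectronic (18 e⁻) and Sc has more protons than Ca (21 vs 20), making Sc3+ smaller. That makes Ca2+ the one sitting a position early relative to where it belongs.

Ca2+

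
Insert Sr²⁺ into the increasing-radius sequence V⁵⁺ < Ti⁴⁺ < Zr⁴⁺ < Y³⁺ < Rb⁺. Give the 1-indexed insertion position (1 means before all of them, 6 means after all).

5

Tabulating Z and e⁻: V⁵⁺: 18 e⁻, Z=23, Ti⁴⁺: 18 e⁻, Z=22, Zr⁴⁺: 36 e⁻, Z=40, Y³⁺: 36 e⁻, Z=39, Sr²⁺: 36 e⁻, Z=38, Rb⁺: 36 e⁻, Z=37. V⁵⁺ < Ti⁴⁺ (isoelectronic, higher Z=23 is smaller); Ti⁴⁺ < Zr⁴⁺ (same group, period 4 vs 5); Zr⁴⁺ < Y³⁺ (both 36 e⁻, Z=40>39); Y³⁺ < Sr²⁺ (isoelectronic, higher Z=39 is smaller); Sr²⁺ < Rb⁺ (isoelectronic, higher Z=38 is smaller).
Putting Sr²⁺ in gives V⁵⁺ < Ti⁴⁺ < Zr⁴⁺ < Y³⁺ < Sr²⁺ < Rb⁺; it lands at slot 5.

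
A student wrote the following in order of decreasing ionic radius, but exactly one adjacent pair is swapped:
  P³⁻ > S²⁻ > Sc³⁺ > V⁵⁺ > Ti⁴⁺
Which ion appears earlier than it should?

V⁵⁺

Scanning neighbour by neighbour, only V⁵⁺/Ti⁴⁺ violates a trend: V⁵⁺ and Ti⁴⁺ share 18 electrons; the higher nuclear charge on V (Z=23) contracts it more, so V⁵⁺ < Ti⁴⁺. That makes V⁵⁺ the one sitting a position early relative to where it belongs.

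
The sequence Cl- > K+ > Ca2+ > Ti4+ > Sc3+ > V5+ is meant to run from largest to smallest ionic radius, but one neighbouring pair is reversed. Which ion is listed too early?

Ti4+

Check each adjacent pair. Ti4+ and Sc3+ are reversed: Ti4+ and Sc3+ share 18 electrons; the higher nuclear charge on Ti (Z=22) contracts it more, so Ti4+ < Sc3+. No other neighbouring pair contradicts the periodic trends, so Ti4+ is the ion listed too early.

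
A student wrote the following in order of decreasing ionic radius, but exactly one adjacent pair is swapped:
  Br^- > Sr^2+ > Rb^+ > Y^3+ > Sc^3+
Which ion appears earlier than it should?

Check each adjacent pair. Sr^2+ and Rb^+ are reversed: both have 36 electrons but Z(Sr)=38 > Z(Rb)=37, so Sr^2+ should be the smaller of the two. No other neighbouring pair contradicts the periodic trends, so Sr^2+ is the ion listed too early.

Sr^2+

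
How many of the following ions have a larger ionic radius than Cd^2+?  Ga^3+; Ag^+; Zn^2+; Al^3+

1

Tabulating Z and e⁻: Al^3+ (Z=13, 10 e⁻), Ga^3+ (Z=31, 28 e⁻), Zn^2+ (Z=30, 28 e⁻), Cd^2+ (Z=48, 46 e⁻), Ag^+ (Z=47, 46 e⁻). Al^3+ < Ga^3+ (same group, 1 shell fewer); Ga^3+ < Zn^2+ (both 28 e⁻, Z=31>30); Zn^2+ < Cd^2+ (same group, period 4 vs 5); Cd^2+ < Ag^+ (both 46 e⁻, Z=48>47).
Placing each against Cd^2+: smaller — Al^3+, Ga^3+, Zn^2+; larger — Ag^+. So 1 is larger.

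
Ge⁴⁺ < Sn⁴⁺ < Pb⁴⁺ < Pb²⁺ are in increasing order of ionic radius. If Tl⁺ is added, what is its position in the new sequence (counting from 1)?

5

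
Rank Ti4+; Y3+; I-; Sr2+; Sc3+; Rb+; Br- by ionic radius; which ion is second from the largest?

Ti4+ (Z=22, 18 e⁻), Sc3+ (Z=21, 18 e⁻), Y3+ (Z=39, 36 e⁻), Sr2+ (Z=38, 36 e⁻), Rb+ (Z=37, 36 e⁻), Br- (Z=35, 36 e⁻), I- (Z=53, 54 e⁻). Ti4+ < Sc3+ (both 18 e⁻, Z=22>21); Sc3+ < Y3+ (same group, period 4 vs 5); Y3+ < Sr2+ (isoelectronic, higher Z=39 is smaller); Sr2+ < Rb+ (both 36 e⁻, Z=38>37); Rb+ < Br- (both 36 e⁻, Z=37>35); Br- < I- (same group, 1 shell fewer).
Full ascending order: Ti4+ < Sc3+ < Y3+ < Sr2+ < Rb+ < Br- < I-. Counting from the largest, position 2 is Br-.

Br-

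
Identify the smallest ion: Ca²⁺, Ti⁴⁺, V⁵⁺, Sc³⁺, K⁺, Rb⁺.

Tabulating Z and e⁻: V⁵⁺ has 18 e⁻ (Z=23), Ti⁴⁺ has 18 e⁻ (Z=22), Sc³⁺ has 18 e⁻ (Z=21), Ca²⁺ has 18 e⁻ (Z=20), K⁺ has 18 e⁻ (Z=19), Rb⁺ has 36 e⁻ (Z=37). V⁵⁺ < Ti⁴⁺ (both 18 e⁻, Z=23>22); Ti⁴⁺ < Sc³⁺ (both 18 e⁻, Z=22>21); Sc³⁺ < Ca²⁺ (both 18 e⁻, Z=21>20); Ca²⁺ < K⁺ (both 18 e⁻, Z=20>19); K⁺ < Rb⁺ (same group, period 4 vs 5).

V⁵⁺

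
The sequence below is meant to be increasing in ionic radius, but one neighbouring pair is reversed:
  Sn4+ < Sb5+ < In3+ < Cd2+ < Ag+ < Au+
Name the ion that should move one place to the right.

Sn4+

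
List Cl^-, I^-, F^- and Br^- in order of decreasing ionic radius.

All are in the same group with charge -1. Radius grows down the group as n (the outermost shell) increases.

I^- > Br^- > Cl^- > F^-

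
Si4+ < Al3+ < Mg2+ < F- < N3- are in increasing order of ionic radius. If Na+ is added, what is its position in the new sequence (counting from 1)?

Isoelectronic series (10 e⁻ each). Size is set by nuclear charge: more protons means a smaller ion. Si4+ (Z=14), Al3+ (Z=13), Mg2+ (Z=12), Na+ (Z=11), F- (Z=9), N3- (Z=7).
Putting Na+ in gives Si4+ < Al3+ < Mg2+ < Na+ < F- < N3-; it lands at slot 4.

4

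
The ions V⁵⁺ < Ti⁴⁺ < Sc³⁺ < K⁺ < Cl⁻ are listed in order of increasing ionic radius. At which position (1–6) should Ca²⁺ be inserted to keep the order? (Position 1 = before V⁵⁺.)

4

All of these have 18 electrons (isoelectronic). With the same electron cloud, the ion with the most protons pulls it in tightest. Nuclear charges: V⁵⁺ (Z=23), Ti⁴⁺ (Z=22), Sc³⁺ (Z=21), Ca²⁺ (Z=20), K⁺ (Z=19), Cl⁻ (Z=17). Highest Z is smallest.
Putting Ca²⁺ in gives V⁵⁺ < Ti⁴⁺ < Sc³⁺ < Ca²⁺ < K⁺ < Cl⁻; it lands at slot 4.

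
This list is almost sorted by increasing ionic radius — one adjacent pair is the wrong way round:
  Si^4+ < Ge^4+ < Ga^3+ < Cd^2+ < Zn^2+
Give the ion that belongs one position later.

The pair Cd^2+, Zn^2+ is the wrong way round — same group and charge — period 4 sits above period 5, so Zn^2+ is smaller. All other adjacent pairs agree with periodic trends, so Cd^2+ is the misplaced ion.

Cd^2+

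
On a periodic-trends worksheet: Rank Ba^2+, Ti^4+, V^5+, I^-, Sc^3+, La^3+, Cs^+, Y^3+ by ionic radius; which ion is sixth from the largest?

V^5+ has 18 e⁻ (Z=23), Ti^4+ has 18 e⁻ (Z=22), Sc^3+ has 18 e⁻ (Z=21), Y^3+ has 36 e⁻ (Z=39), La^3+ has 54 e⁻ (Z=57), Ba^2+ has 54 e⁻ (Z=56), Cs^+ has 54 e⁻ (Z=55), I^- has 54 e⁻ (Z=53). V^5+ < Ti^4+ (both 18 e⁻, Z=23>22); Ti^4+ < Sc^3+ (both 18 e⁻, Z=22>21); Sc^3+ < Y^3+ (same group, 1 shell fewer); Y^3+ < La^3+ (same group, period 5 vs 6); La^3+ < Ba^2+ (isoelectronic, higher Z=57 is smaller); Ba^2+ < Cs^+ (both 54 e⁻, Z=56>55); Cs^+ < I^- (isoelectronic, higher Z=55 is smaller).
Full ascending order: V^5+ < Ti^4+ < Sc^3+ < Y^3+ < La^3+ < Ba^2+ < Cs^+ < I^-. Counting from the largest, position 6 is Sc^3+.

Sc^3+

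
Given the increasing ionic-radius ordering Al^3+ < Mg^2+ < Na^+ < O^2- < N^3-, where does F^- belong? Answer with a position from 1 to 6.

4

Isoelectronic series (10 e⁻ each). Size is set by nuclear charge: more protons means a smaller ion. Al^3+ (Z=13), Mg^2+ (Z=12), Na^+ (Z=11), F^- (Z=9), O^2- (Z=8), N^3- (Z=7).
Putting F^- in gives Al^3+ < Mg^2+ < Na^+ < F^- < O^2- < N^3-; it lands at slot 4.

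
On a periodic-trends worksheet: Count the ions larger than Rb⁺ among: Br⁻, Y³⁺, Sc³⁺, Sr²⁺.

1

First list Z and electron count for each: Sc³⁺ (Z=21, 18 e⁻), Y³⁺ (Z=39, 36 e⁻), Sr²⁺ (Z=38, 36 e⁻), Rb⁺ (Z=37, 36 e⁻), Br⁻ (Z=35, 36 e⁻). Sc³⁺ < Y³⁺ (same group, period 4 vs 5); Y³⁺ < Sr²⁺ (isoelectronic, higher Z=39 is smaller); Sr²⁺ < Rb⁺ (isoelectronic, higher Z=38 is smaller); Rb⁺ < Br⁻ (both 36 e⁻, Z=37>35).
Placing each against Rb⁺: smaller — Sc³⁺, Y³⁺, Sr²⁺; larger — Br⁻. Count: 1.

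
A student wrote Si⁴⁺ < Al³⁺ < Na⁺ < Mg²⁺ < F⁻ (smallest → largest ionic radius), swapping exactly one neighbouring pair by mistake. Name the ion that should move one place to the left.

The pair Na⁺, Mg²⁺ is the wrong way round — they are isoelectronic (10 e⁻) and Mg has more protons than Na (12 vs 11), making Mg²⁺ smaller. All other adjacent pairs agree with periodic trends, so Mg²⁺ is the misplaced ion.

Mg²⁺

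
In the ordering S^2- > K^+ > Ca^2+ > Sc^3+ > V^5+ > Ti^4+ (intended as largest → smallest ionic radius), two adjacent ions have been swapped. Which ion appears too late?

Ti^4+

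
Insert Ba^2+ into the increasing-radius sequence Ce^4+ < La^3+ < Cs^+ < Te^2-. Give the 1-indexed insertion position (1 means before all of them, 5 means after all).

3

These species are isoelectronic with 54 electrons. The only difference is the number of protons: Ce^4+ (Z=58), La^3+ (Z=57), Ba^2+ (Z=56), Cs^+ (Z=55), Te^2- (Z=52). The strongest nuclear pull (Ce^4+) gives the smallest ion.
The complete sequence is Ce^4+ < La^3+ < Ba^2+ < Cs^+ < Te^2-. Ba^2+ sits at position 3.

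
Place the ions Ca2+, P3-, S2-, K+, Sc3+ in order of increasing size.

Isoelectronic series (18 e⁻ each). Size is set by nuclear charge: more protons means a smaller ion. Sc3+ (Z=21), Ca2+ (Z=20), K+ (Z=19), S2- (Z=16), P3- (Z=15).

Sc3+ < Ca2+ < K+ < S2- < P3-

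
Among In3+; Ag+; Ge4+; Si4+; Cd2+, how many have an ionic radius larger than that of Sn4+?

Work out protons and electrons: Si4+ (Z=14, 10 e⁻), Ge4+ (Z=32, 28 e⁻), Sn4+ (Z=50, 46 e⁻), In3+ (Z=49, 46 e⁻), Cd2+ (Z=48, 46 e⁻), Ag+ (Z=47, 46 e⁻). Si4+ < Ge4+ (same group, period 3 vs 4); Ge4+ < Sn4+ (same group, 1 shell fewer); Sn4+ < In3+ (both 46 e⁻, Z=50>49); In3+ < Cd2+ (both 46 e⁻, Z=49>48); Cd2+ < Ag+ (isoelectronic, higher Z=48 is smaller).
Placing each against Sn4+: smaller — Si4+, Ge4+; larger — In3+, Cd2+, Ag+. So 3 are larger.

3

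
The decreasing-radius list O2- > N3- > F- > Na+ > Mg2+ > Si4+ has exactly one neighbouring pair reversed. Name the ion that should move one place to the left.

The pair O2-, N3- is the wrong way round — they are isoelectronic (10 e⁻) and O has more protons than N (8 vs 7), making O2- smaller. All other adjacent pairs agree with periodic trends, so N3- is the misplaced ion.

N3-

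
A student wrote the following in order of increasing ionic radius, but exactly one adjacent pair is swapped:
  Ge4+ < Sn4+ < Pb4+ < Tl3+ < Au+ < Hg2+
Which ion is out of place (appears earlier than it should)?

Au+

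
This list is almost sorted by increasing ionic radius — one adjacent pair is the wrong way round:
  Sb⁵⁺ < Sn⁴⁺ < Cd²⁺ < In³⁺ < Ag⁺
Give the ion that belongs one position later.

The pair Cd²⁺, In³⁺ is the wrong way round — both have 46 electrons but Z(In)=49 > Z(Cd)=48, so In³⁺ should be the smaller of the two. All other adjacent pairs agree with periodic trends, so Cd²⁺ is the misplaced ion.

Cd²⁺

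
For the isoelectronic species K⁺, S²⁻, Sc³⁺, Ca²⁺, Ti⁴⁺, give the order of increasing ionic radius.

All of these have 18 electrons (isoelectronic). With the same electron cloud, the ion with the most protons pulls it in tightest. Nuclear charges: Ti⁴⁺ (Z=22), Sc³⁺ (Z=21), Ca²⁺ (Z=20), K⁺ (Z=19), S²⁻ (Z=16). Highest Z is smallest.

Ti⁴⁺ < Sc³⁺ < Ca²⁺ < K⁺ < S²⁻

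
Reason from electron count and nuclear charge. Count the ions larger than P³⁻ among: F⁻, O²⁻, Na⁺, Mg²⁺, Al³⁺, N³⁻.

Electron counts and nuclear charges: Al³⁺ (Z=13, 10 e⁻), Mg²⁺ (Z=12, 10 e⁻), Na⁺ (Z=11, 10 e⁻), F⁻ (Z=9, 10 e⁻), O²⁻ (Z=8, 10 e⁻), N³⁻ (Z=7, 10 e⁻), P³⁻ (Z=15, 18 e⁻). Al³⁺ < Mg²⁺ (both 10 e⁻, Z=13>12); Mg²⁺ < Na⁺ (isoelectronic, higher Z=12 is smaller); Na⁺ < F⁻ (isoelectronic, higher Z=11 is smaller); F⁻ < O²⁻ (both 10 e⁻, Z=9>8); O²⁻ < N³⁻ (isoelectronic, higher Z=8 is smaller); N³⁻ < P³⁻ (same group, 1 shell fewer).
Ordering all of them (including P³⁻) by radius gives Al³⁺ < Mg²⁺ < Na⁺ < F⁻ < O²⁻ < N³⁻ < P³⁻. That's 0.

0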